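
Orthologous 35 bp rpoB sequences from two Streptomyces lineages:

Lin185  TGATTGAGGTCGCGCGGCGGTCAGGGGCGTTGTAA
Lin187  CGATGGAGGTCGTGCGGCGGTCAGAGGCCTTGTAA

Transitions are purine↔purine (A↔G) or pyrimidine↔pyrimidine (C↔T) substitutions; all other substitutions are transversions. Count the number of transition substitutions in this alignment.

3

Mismatches occur at site 1 (T/C, transition), site 5 (T/G, transversion), site 13 (C/T, transition), site 25 (G/A, transition), site 29 (G/C, transversion).
Of the 5 differences, 3 transitions and 2 transversions, so the answer is 3.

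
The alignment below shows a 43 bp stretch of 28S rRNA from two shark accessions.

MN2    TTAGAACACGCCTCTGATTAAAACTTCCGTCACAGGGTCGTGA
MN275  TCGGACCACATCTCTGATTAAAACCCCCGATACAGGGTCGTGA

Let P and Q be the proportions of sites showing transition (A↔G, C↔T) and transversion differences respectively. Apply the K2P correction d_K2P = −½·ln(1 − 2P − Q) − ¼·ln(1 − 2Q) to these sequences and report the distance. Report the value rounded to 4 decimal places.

0.2571

Differing sites — 2:T/C (Ti); 3:A/G (Ti); 6:A/C (Tv); 10:G/A (Ti); 11:C/T (Ti); 25:T/C (Ti); 26:T/C (Ti); 30:T/A (Tv); 31:C/T (Ti).
Of the 9 differences, 7 transitions and 2 transversions over 43 sites: P = 7/43 = 0.162791, Q = 2/43 = 0.046512.
d = −0.5·ln(0.627906) − 0.25·ln(0.906976) = −0.5·(-0.465365) − 0.25·(-0.097639) = 0.2571.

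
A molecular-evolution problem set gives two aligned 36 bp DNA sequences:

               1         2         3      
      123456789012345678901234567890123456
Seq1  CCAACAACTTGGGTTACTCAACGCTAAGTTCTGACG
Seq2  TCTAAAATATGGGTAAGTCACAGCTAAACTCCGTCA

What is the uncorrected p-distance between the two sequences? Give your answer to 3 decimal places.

Differing sites — 1:C/T; 3:A/T; 5:C/A; 8:C/T; 9:T/A; 15:T/A; 17:C/G; 21:A/C; 22:C/A; 28:G/A; 29:T/C; 32:T/C; 34:A/T; 36:G/A.
There are 14 differences over 36 sites, so p = 14/36 = 0.389.

0.389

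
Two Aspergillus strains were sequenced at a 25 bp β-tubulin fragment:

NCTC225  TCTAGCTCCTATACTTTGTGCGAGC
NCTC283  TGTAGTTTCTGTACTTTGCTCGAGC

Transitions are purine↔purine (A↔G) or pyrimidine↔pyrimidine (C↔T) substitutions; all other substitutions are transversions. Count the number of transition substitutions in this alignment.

Differing sites — 2:C/G (Tv); 6:C/T (Ti); 8:C/T (Ti); 11:A/G (Ti); 19:T/C (Ti); 20:G/T (Tv).
Of the 6 differences, 4 transitions and 2 transversions, so the answer is 4.

4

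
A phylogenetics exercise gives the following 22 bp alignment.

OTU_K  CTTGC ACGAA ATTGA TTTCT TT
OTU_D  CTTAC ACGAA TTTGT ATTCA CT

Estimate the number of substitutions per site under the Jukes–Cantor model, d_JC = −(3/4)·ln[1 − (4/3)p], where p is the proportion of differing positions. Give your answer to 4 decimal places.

0.3390

Differing sites — 4:G/A; 11:A/T; 15:A/T; 16:T/A; 20:T/A; 21:T/C.
p = 6/22 = 0.272727.
d = −0.75 · ln(1 − (4/3)·0.272727) = −0.75 · ln(0.636364) = −0.75 · (-0.451985) = 0.3390.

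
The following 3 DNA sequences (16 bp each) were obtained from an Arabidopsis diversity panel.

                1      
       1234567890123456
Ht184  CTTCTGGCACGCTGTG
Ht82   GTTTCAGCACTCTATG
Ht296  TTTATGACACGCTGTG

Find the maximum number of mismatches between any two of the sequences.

7

Pairwise Hamming distances:
  Ht184 vs Ht82: 6
  Ht184 vs Ht296: 3
  Ht82 vs Ht296: 7
The largest is 7, between Ht82 and Ht296.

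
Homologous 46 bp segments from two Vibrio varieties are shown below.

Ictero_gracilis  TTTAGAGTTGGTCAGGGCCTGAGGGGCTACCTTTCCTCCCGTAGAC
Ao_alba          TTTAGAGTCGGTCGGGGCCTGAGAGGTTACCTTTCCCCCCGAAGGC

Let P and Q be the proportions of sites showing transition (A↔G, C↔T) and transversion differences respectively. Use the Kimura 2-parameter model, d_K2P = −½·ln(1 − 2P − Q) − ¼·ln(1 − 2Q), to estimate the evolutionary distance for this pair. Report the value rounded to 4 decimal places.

0.1772

Differing sites — 9:T/C (Ti); 14:A/G (Ti); 24:G/A (Ti); 27:C/T (Ti); 37:T/C (Ti); 42:T/A (Tv); 45:A/G (Ti).
Of the 7 differences, 6 transitions and 1 transversion over 46 sites: P = 6/46 = 0.130435, Q = 1/46 = 0.021739.
d = −0.5·ln(0.717391) − 0.25·ln(0.956522) = −0.5·(-0.332134) − 0.25·(-0.044451) = 0.1772.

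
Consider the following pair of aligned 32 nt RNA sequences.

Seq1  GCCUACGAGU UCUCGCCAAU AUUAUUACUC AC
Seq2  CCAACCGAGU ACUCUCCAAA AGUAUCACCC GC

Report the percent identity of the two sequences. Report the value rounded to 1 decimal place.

65.6%

The sequences differ at positions 1 (G/C), 3 (C/A), 4 (U/A), 5 (A/C), 11 (U/A), 15 (G/U), 20 (U/A), 22 (U/G), 26 (U/C), 29 (U/C), 31 (A/G).
21 of the 32 sites match, so the percent identity is 21/32 × 100 = 65.6%.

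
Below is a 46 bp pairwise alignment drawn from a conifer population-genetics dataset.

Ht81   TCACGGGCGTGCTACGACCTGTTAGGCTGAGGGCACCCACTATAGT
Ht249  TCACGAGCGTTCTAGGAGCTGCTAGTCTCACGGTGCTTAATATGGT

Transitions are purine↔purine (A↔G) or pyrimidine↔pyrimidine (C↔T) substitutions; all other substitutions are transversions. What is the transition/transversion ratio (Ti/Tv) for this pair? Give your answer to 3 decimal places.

1.000

Mismatches occur at site 6 (G→A, transition), site 11 (G→T, transversion), site 15 (C→G, transversion), site 18 (C→G, transversion), site 22 (T→C, transition), site 26 (G→T, transversion), site 29 (G→C, transversion), site 31 (G→C, transversion), site 34 (C→T, transition), site 35 (A→G, transition), site 37 (C→T, transition), site 38 (C→T, transition), site 40 (C→A, transversion), site 44 (A→G, transition).
Of the 14 differences, 7 transitions and 7 transversions, so Ti/Tv = 7/7 = 1.000.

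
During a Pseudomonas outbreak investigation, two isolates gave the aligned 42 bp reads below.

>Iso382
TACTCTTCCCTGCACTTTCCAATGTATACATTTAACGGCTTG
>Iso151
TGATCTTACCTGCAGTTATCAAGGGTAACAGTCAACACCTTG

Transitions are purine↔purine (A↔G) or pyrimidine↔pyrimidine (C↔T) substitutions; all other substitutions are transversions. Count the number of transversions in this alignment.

Mismatches occur at site 2 (A→G, transition), site 3 (C→A, transversion), site 8 (C→A, transversion), site 15 (C→G, transversion), site 18 (T→A, transversion), site 19 (C→T, transition), site 23 (T→G, transversion), site 25 (T→G, transversion), site 26 (A→T, transversion), site 27 (T→A, transversion), site 31 (T→G, transversion), site 33 (T→C, transition), site 37 (G→A, transition), site 38 (G→C, transversion).
Of the 14 differences, 4 transitions and 10 transversions, so the answer is 10.

10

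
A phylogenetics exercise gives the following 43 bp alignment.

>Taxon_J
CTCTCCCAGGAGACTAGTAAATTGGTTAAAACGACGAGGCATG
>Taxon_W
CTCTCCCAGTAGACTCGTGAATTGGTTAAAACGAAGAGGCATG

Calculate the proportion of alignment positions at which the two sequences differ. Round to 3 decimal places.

Mismatches occur at site 10 (G/T), site 16 (A/C), site 19 (A/G), site 35 (C/A).
There are 4 differences over 43 sites, so p = 4/43 = 0.093.

0.093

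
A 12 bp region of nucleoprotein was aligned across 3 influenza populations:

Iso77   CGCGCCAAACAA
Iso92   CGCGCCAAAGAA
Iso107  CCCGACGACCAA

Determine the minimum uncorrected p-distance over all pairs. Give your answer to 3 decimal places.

0.083

Pairwise Hamming distances:
  Iso77 vs Iso92: 1
  Iso77 vs Iso107: 4
  Iso92 vs Iso107: 5
The smallest is 1 mismatch, between Iso77 and Iso92; p = 1/12 = 0.083.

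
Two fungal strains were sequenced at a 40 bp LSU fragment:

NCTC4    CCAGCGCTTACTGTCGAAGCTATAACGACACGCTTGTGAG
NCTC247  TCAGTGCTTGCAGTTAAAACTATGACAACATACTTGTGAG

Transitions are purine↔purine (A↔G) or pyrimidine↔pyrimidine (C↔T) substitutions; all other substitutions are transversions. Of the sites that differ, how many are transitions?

10

Mismatches occur at site 1 (C→T, transition), site 5 (C→T, transition), site 10 (A→G, transition), site 12 (T→A, transversion), site 15 (C→T, transition), site 16 (G→A, transition), site 19 (G→A, transition), site 24 (A→G, transition), site 27 (G→A, transition), site 31 (C→T, transition), site 32 (G→A, transition).
Of the 11 differences, 10 transitions and 1 transversion, so the answer is 10.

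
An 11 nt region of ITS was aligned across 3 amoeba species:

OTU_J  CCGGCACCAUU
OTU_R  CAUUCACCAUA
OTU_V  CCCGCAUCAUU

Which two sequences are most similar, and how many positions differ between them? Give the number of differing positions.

Pairwise Hamming distances:
  OTU_J vs OTU_R: 4
  OTU_J vs OTU_V: 2
  OTU_R vs OTU_V: 5
The smallest is 2, between OTU_J and OTU_V.

2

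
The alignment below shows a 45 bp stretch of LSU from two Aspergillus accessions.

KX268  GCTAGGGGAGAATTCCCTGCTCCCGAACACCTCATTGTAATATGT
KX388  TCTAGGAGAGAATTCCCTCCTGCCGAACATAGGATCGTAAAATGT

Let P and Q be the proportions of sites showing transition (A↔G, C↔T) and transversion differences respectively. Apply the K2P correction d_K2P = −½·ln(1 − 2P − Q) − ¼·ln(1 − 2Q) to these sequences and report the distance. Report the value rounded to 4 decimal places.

The sequences differ at positions 1 (G/T, transversion), 7 (G/A, transition), 19 (G/C, transversion), 22 (C/G, transversion), 30 (C/T, transition), 31 (C/A, transversion), 32 (T/G, transversion), 33 (C/G, transversion), 36 (T/C, transition), 41 (T/A, transversion).
Of the 10 differences, 3 transitions and 7 transversions over 45 sites: P = 3/45 = 0.066667, Q = 7/45 = 0.155556.
d = −0.5·ln(0.711110) − 0.25·ln(0.688888) = −0.5·(-0.340928) − 0.25·(-0.372677) = 0.2636.

0.2636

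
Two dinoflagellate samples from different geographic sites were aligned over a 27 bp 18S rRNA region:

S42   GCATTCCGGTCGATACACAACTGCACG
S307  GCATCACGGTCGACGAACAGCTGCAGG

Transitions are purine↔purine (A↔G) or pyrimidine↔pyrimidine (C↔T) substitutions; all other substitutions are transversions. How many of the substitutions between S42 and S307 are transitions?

4

Mismatches occur at site 5 (T→C, transition), site 6 (C→A, transversion), site 14 (T→C, transition), site 15 (A→G, transition), site 16 (C→A, transversion), site 20 (A→G, transition), site 26 (C→G, transversion).
Of the 7 differences, 4 transitions and 3 transversions, so the answer is 4.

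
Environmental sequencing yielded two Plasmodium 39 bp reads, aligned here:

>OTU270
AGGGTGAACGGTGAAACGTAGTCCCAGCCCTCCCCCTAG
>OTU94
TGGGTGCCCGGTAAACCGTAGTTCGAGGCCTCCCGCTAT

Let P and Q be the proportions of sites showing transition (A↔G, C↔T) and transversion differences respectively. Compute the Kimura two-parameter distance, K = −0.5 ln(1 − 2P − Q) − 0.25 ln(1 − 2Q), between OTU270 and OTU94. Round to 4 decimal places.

0.3159

The sequences differ at positions 1 (A/T, transversion), 7 (A/C, transversion), 8 (A/C, transversion), 13 (G/A, transition), 16 (A/C, transversion), 23 (C/T, transition), 25 (C/G, transversion), 28 (C/G, transversion), 35 (C/G, transversion), 39 (G/T, transversion).
Of the 10 differences, 2 transitions and 8 transversions over 39 sites: P = 2/39 = 0.051282, Q = 8/39 = 0.205128.
d = −0.5·ln(0.692308) − 0.25·ln(0.589744) = −0.5·(-0.367724) − 0.25·(-0.528067) = 0.3159.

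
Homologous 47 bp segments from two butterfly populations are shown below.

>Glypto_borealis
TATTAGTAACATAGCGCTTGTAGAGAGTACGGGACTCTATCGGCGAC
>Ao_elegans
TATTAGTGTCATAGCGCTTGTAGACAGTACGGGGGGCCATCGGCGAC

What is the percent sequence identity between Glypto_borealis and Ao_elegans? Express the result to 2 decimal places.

85.11%

Differing sites — 8:A/G; 9:A/T; 25:G/C; 34:A/G; 35:C/G; 36:T/G; 38:T/C.
40 of the 47 sites match, so the percent identity is 40/47 × 100 = 85.11%.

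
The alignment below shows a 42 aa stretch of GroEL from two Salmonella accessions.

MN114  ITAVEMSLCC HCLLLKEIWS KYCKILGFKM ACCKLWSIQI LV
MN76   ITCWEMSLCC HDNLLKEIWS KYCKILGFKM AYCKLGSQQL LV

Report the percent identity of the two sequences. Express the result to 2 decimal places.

80.95%

Mismatches occur at site 3 (A→C), site 4 (V→W), site 12 (C→D), site 13 (L→N), site 32 (C→Y), site 36 (W→G), site 38 (I→Q), site 40 (I→L).
34 of the 42 sites match, so the percent identity is 34/42 × 100 = 80.95%.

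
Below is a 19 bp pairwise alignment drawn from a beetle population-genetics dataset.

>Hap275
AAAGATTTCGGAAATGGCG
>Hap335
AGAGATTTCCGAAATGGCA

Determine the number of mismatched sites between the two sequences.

Differing sites — 2:A/G; 10:G/C; 19:G/A.
That gives 3 mismatches out of 19 aligned sites, so the Hamming distance is 3.

3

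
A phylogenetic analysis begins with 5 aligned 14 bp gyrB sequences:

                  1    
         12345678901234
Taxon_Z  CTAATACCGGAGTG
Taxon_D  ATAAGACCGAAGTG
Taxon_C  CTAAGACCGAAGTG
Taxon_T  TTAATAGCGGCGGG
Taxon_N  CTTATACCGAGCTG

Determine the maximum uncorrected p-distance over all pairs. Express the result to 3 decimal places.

0.500

Pairwise Hamming distances:
  Taxon_Z vs Taxon_D: 3
  Taxon_Z vs Taxon_C: 2
  Taxon_Z vs Taxon_T: 4
  Taxon_Z vs Taxon_N: 4
  Taxon_D vs Taxon_C: 1
  Taxon_D vs Taxon_T: 6
  Taxon_D vs Taxon_N: 5
  Taxon_C vs Taxon_T: 6
  Taxon_C vs Taxon_N: 4
  Taxon_T vs Taxon_N: 7
The largest is 7 mismatches, between Taxon_T and Taxon_N; p = 7/14 = 0.500.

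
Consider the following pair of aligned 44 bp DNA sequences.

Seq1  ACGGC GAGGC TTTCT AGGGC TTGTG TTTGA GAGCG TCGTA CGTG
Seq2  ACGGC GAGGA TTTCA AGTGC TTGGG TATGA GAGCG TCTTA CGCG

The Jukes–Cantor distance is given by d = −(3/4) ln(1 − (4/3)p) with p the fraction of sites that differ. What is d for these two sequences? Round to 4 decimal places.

Mismatches occur at site 10 (C↔A), site 15 (T↔A), site 18 (G↔T), site 24 (T↔G), site 27 (T↔A), site 38 (G↔T), site 43 (T↔C).
p = 7/44 = 0.159091.
d = −0.75 · ln(1 − (4/3)·0.159091) = −0.75 · ln(0.787879) = −0.75 · (-0.238411) = 0.1788.

0.1788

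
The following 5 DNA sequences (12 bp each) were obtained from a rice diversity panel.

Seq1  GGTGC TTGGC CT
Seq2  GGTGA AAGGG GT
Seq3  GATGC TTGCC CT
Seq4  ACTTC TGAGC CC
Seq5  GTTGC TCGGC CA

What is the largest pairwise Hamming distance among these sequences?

Pairwise Hamming distances:
  Seq1 vs Seq2: 5
  Seq1 vs Seq3: 2
  Seq1 vs Seq4: 6
  Seq1 vs Seq5: 3
  Seq2 vs Seq3: 7
  Seq2 vs Seq4: 10
  Seq2 vs Seq5: 7
  Seq3 vs Seq4: 7
  Seq3 vs Seq5: 4
  Seq4 vs Seq5: 6
The largest is 10, between Seq2 and Seq4.

10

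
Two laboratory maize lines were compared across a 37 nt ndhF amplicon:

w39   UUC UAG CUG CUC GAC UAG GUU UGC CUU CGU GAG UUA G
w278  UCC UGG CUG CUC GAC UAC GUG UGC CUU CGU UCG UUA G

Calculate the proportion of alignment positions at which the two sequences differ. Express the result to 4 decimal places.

The sequences differ at positions 2 (U/C), 5 (A/G), 18 (G/C), 21 (U/G), 31 (G/U), 32 (A/C).
There are 6 differences over 37 sites, so p = 6/37 = 0.1622.

0.1622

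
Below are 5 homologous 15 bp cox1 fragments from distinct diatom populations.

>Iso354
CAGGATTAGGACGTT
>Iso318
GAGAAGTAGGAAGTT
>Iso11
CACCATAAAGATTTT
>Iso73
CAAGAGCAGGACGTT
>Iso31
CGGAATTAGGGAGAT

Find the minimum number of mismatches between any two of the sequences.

3

Pairwise Hamming distances:
  Iso354 vs Iso318: 4
  Iso354 vs Iso11: 6
  Iso354 vs Iso73: 3
  Iso354 vs Iso31: 5
  Iso318 vs Iso11: 8
  Iso318 vs Iso73: 5
  Iso318 vs Iso31: 5
  Iso11 vs Iso73: 7
  Iso11 vs Iso31: 9
  Iso73 vs Iso31: 8
The smallest is 3, between Iso354 and Iso73.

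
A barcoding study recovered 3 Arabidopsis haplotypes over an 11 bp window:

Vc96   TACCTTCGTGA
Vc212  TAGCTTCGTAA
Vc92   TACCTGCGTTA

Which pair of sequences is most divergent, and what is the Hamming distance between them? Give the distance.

3

Pairwise Hamming distances:
  Vc96 vs Vc212: 2
  Vc96 vs Vc92: 2
  Vc212 vs Vc92: 3
The largest is 3, between Vc212 and Vc92.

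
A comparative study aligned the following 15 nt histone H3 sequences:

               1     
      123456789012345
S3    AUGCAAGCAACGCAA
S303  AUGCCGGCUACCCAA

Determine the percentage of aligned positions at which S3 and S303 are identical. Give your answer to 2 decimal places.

The sequences differ at positions 5 (A/C), 6 (A/G), 9 (A/U), 12 (G/C).
11 of the 15 sites match, so the percent identity is 11/15 × 100 = 73.33%.

73.33%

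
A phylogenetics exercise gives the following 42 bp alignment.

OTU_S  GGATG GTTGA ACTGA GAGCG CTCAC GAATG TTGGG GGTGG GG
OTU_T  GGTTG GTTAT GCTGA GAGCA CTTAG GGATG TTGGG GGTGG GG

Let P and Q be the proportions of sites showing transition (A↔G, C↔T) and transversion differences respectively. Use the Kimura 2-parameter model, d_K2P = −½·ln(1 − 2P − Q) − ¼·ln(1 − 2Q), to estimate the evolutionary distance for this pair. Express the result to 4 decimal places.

0.2237

Differing sites — 3:A/T (Tv); 9:G/A (Ti); 10:A/T (Tv); 11:A/G (Ti); 20:G/A (Ti); 23:C/T (Ti); 25:C/G (Tv); 27:A/G (Ti).
Of the 8 differences, 5 transitions and 3 transversions over 42 sites: P = 5/42 = 0.119048, Q = 3/42 = 0.071429.
d = −0.5·ln(0.690475) − 0.25·ln(0.857142) = −0.5·(-0.370376) − 0.25·(-0.154152) = 0.2237.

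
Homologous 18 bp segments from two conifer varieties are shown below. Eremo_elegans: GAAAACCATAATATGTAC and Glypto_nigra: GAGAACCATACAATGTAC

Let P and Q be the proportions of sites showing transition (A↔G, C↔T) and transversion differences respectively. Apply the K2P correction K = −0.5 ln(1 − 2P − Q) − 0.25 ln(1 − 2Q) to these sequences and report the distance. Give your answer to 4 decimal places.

0.1885

Mismatches occur at site 3 (A↔G, transition), site 11 (A↔C, transversion), site 12 (T↔A, transversion).
Of the 3 differences, 1 transition and 2 transversions over 18 sites: P = 1/18 = 0.055556, Q = 2/18 = 0.111111.
d = −0.5·ln(0.777777) − 0.25·ln(0.777778) = −0.5·(-0.251315) − 0.25·(-0.251314) = 0.1885.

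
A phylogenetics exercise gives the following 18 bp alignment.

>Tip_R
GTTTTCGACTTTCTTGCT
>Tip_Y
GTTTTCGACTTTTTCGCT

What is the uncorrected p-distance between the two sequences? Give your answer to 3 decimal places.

0.111

The sequences differ at positions 13 (C/T), 15 (T/C).
There are 2 differences over 18 sites, so p = 2/18 = 0.111.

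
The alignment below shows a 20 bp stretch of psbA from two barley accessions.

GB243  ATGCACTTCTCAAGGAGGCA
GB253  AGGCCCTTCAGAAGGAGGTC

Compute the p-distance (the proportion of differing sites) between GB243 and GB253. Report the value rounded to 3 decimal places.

The sequences differ at positions 2 (T/G), 5 (A/C), 10 (T/A), 11 (C/G), 19 (C/T), 20 (A/C).
There are 6 differences over 20 sites, so p = 6/20 = 0.300.

0.300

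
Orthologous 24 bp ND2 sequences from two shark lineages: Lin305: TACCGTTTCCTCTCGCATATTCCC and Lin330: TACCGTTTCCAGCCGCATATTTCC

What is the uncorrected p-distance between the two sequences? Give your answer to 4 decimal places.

0.1667

Mismatches occur at site 11 (T↔A), site 12 (C↔G), site 13 (T↔C), site 22 (C↔T).
There are 4 differences over 24 sites, so p = 4/24 = 0.1667.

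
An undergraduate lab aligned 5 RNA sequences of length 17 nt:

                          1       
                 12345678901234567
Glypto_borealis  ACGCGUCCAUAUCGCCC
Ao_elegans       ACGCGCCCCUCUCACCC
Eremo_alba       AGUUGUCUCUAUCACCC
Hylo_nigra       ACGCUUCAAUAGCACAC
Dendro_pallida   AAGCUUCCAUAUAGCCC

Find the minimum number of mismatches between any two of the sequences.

3

Pairwise Hamming distances:
  Glypto_borealis vs Ao_elegans: 4
  Glypto_borealis vs Eremo_alba: 6
  Glypto_borealis vs Hylo_nigra: 5
  Glypto_borealis vs Dendro_pallida: 3
  Ao_elegans vs Eremo_alba: 6
  Ao_elegans vs Hylo_nigra: 7
  Ao_elegans vs Dendro_pallida: 7
  Eremo_alba vs Hylo_nigra: 8
  Eremo_alba vs Dendro_pallida: 8
  Hylo_nigra vs Dendro_pallida: 6
The smallest is 3, between Glypto_borealis and Dendro_pallida.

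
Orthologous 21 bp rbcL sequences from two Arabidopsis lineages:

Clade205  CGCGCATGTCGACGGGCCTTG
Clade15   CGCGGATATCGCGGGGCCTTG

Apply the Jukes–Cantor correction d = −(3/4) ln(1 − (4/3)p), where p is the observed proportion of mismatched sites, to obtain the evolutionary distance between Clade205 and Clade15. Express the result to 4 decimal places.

The sequences differ at positions 5 (C/G), 8 (G/A), 12 (A/C), 13 (C/G).
p = 4/21 = 0.190476.
d = −0.75 · ln(1 − (4/3)·0.190476) = −0.75 · ln(0.746032) = −0.75 · (-0.292987) = 0.2197.

0.2197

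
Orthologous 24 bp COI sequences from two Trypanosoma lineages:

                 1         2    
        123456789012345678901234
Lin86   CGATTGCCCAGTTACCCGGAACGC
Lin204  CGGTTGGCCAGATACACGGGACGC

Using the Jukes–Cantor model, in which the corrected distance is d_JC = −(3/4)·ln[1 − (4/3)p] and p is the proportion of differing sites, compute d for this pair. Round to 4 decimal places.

The sequences differ at positions 3 (A/G), 7 (C/G), 12 (T/A), 16 (C/A), 20 (A/G).
p = 5/24 = 0.208333.
d = −0.75 · ln(1 − (4/3)·0.208333) = −0.75 · ln(0.722223) = −0.75 · (-0.325421) = 0.2441.

0.2441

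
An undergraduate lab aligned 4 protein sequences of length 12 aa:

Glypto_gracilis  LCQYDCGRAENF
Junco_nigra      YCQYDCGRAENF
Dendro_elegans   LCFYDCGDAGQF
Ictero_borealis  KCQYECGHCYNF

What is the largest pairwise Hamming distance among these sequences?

7

Pairwise Hamming distances:
  Glypto_gracilis vs Junco_nigra: 1
  Glypto_gracilis vs Dendro_elegans: 4
  Glypto_gracilis vs Ictero_borealis: 5
  Junco_nigra vs Dendro_elegans: 5
  Junco_nigra vs Ictero_borealis: 5
  Dendro_elegans vs Ictero_borealis: 7
The largest is 7, between Dendro_elegans and Ictero_borealis.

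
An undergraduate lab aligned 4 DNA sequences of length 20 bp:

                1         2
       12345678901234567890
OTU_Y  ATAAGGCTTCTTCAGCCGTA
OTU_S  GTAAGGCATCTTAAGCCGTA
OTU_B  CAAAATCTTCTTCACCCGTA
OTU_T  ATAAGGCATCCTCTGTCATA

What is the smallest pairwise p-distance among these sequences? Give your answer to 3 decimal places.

0.150

Pairwise Hamming distances:
  OTU_Y vs OTU_S: 3
  OTU_Y vs OTU_B: 5
  OTU_Y vs OTU_T: 5
  OTU_S vs OTU_B: 7
  OTU_S vs OTU_T: 6
  OTU_B vs OTU_T: 10
The smallest is 3 mismatches, between OTU_Y and OTU_S; p = 3/20 = 0.150.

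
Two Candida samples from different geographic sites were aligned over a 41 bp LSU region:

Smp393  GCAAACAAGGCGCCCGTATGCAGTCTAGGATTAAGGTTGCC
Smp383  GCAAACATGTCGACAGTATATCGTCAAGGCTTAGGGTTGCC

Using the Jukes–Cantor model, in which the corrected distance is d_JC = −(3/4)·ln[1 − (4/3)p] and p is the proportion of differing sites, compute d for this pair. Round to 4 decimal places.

Mismatches occur at site 8 (A→T), site 10 (G→T), site 13 (C→A), site 15 (C→A), site 20 (G→A), site 21 (C→T), site 22 (A→C), site 26 (T→A), site 30 (A→C), site 34 (A→G).
p = 10/41 = 0.243902.
d = −0.75 · ln(1 − (4/3)·0.243902) = −0.75 · ln(0.674797) = −0.75 · (-0.393343) = 0.2950.

0.2950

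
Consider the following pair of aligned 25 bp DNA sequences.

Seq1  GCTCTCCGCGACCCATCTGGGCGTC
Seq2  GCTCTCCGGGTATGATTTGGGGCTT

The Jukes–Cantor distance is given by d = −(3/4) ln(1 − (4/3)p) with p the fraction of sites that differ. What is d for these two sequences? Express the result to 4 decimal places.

Differing sites — 9:C/G; 11:A/T; 12:C/A; 13:C/T; 14:C/G; 17:C/T; 22:C/G; 23:G/C; 25:C/T.
p = 9/25 = 0.360000.
d = −0.75 · ln(1 − (4/3)·0.360000) = −0.75 · ln(0.520000) = −0.75 · (-0.653926) = 0.4904.

0.4904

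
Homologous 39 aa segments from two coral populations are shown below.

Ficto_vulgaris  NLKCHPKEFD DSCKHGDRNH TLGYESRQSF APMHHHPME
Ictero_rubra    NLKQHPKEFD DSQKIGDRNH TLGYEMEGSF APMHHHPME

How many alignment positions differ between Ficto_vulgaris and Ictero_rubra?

6

Differing sites — 4:C/Q; 13:C/Q; 15:H/I; 26:S/M; 27:R/E; 28:Q/G.
That gives 6 mismatches out of 39 aligned sites, so the Hamming distance is 6.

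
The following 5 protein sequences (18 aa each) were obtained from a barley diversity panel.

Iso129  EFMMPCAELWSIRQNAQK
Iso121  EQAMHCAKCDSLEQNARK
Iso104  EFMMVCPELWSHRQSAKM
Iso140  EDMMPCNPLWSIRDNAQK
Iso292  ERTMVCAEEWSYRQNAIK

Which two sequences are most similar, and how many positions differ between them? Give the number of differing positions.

4

Pairwise Hamming distances:
  Iso129 vs Iso121: 9
  Iso129 vs Iso104: 6
  Iso129 vs Iso140: 4
  Iso129 vs Iso292: 6
  Iso121 vs Iso104: 12
  Iso121 vs Iso140: 11
  Iso121 vs Iso292: 9
  Iso104 vs Iso140: 9
  Iso104 vs Iso292: 8
  Iso140 vs Iso292: 9
The smallest is 4, between Iso129 and Iso140.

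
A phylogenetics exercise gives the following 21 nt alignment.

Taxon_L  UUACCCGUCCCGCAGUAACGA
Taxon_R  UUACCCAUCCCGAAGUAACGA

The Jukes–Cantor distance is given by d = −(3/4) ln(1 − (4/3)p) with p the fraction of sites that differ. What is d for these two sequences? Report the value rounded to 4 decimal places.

0.1019

Differing sites — 7:G/A; 13:C/A.
p = 2/21 = 0.095238.
d = −0.75 · ln(1 − (4/3)·0.095238) = −0.75 · ln(0.873016) = −0.75 · (-0.135801) = 0.1019.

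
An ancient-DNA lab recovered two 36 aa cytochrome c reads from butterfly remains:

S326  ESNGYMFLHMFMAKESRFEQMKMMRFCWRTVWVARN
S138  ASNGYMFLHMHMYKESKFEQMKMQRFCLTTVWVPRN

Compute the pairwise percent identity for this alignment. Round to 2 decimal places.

Mismatches occur at site 1 (E→A), site 11 (F→H), site 13 (A→Y), site 17 (R→K), site 24 (M→Q), site 28 (W→L), site 29 (R→T), site 34 (A→P).
28 of the 36 sites match, so the percent identity is 28/36 × 100 = 77.78%.

77.78%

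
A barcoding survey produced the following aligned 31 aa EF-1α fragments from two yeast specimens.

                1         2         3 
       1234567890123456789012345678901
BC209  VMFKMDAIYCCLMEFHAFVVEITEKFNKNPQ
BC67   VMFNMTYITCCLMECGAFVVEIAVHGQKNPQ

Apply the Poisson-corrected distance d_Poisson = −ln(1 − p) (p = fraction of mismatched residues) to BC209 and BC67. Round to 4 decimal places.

The sequences differ at positions 4 (K/N), 6 (D/T), 7 (A/Y), 9 (Y/T), 15 (F/C), 16 (H/G), 23 (T/A), 24 (E/V), 25 (K/H), 26 (F/G), 27 (N/Q).
p = 11/31 = 0.354839.
d = −ln(1 − 0.354839) = −ln(0.645161) = 0.4383.

0.4383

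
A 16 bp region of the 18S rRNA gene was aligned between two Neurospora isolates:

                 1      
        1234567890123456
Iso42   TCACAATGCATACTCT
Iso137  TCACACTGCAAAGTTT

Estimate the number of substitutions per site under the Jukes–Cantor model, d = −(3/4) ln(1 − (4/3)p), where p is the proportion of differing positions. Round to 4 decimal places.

0.3041

The sequences differ at positions 6 (A/C), 11 (T/A), 13 (C/G), 15 (C/T).
p = 4/16 = 0.250000.
d = −0.75 · ln(1 − (4/3)·0.250000) = −0.75 · ln(0.666667) = −0.75 · (-0.405465) = 0.3041.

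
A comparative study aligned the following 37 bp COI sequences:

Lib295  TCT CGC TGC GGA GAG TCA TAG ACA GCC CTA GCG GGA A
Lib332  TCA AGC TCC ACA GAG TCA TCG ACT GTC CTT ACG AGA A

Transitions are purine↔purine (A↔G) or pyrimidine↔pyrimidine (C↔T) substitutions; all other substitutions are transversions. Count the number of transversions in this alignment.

7

Mismatches occur at site 3 (T↔A, transversion), site 4 (C↔A, transversion), site 8 (G↔C, transversion), site 10 (G↔A, transition), site 11 (G↔C, transversion), site 20 (A↔C, transversion), site 24 (A↔T, transversion), site 26 (C↔T, transition), site 30 (A↔T, transversion), site 31 (G↔A, transition), site 34 (G↔A, transition).
Of the 11 differences, 4 transitions and 7 transversions, so the answer is 7.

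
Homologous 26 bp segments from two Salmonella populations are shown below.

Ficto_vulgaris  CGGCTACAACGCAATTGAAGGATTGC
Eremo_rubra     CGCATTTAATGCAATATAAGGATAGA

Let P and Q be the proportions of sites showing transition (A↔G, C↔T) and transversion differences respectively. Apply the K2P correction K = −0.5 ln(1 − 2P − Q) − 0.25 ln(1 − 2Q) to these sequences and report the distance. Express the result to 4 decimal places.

0.4683

Differing sites — 3:G/C (Tv); 4:C/A (Tv); 6:A/T (Tv); 7:C/T (Ti); 10:C/T (Ti); 16:T/A (Tv); 17:G/T (Tv); 24:T/A (Tv); 26:C/A (Tv).
Of the 9 differences, 2 transitions and 7 transversions over 26 sites: P = 2/26 = 0.076923, Q = 7/26 = 0.269231.
d = −0.5·ln(0.576923) − 0.25·ln(0.461538) = −0.5·(-0.550046) − 0.25·(-0.773191) = 0.4683.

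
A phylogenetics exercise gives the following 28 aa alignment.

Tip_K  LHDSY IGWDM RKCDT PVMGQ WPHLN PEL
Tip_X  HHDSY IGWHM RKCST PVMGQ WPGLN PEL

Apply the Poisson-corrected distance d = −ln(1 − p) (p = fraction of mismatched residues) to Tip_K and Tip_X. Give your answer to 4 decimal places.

0.1542

Differing sites — 1:L/H; 9:D/H; 14:D/S; 23:H/G.
p = 4/28 = 0.142857.
d = −ln(1 − 0.142857) = −ln(0.857143) = 0.1542.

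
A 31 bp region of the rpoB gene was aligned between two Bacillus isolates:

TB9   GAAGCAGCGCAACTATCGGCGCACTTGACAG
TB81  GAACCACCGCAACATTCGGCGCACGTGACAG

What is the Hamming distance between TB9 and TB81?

5

Differing sites — 4:G/C; 7:G/C; 14:T/A; 15:A/T; 25:T/G.
That gives 5 mismatches out of 31 aligned sites, so the Hamming distance is 5.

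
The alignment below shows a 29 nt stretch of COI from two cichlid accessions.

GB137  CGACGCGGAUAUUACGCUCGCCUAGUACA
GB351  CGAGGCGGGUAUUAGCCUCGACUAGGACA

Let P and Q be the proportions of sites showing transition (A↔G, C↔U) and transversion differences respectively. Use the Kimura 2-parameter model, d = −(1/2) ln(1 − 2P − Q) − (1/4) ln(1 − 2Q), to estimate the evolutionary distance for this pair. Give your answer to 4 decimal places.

0.2438

Differing sites — 4:C/G (Tv); 9:A/G (Ti); 15:C/G (Tv); 16:G/C (Tv); 21:C/A (Tv); 26:U/G (Tv).
Of the 6 differences, 1 transition and 5 transversions over 29 sites: P = 1/29 = 0.034483, Q = 5/29 = 0.172414.
d = −0.5·ln(0.758620) − 0.25·ln(0.655172) = −0.5·(-0.276254) − 0.25·(-0.422857) = 0.2438.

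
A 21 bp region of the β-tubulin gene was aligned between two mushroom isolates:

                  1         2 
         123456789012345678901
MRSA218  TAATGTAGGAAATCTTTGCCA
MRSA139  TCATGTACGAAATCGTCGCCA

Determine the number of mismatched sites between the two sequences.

The sequences differ at positions 2 (A/C), 8 (G/C), 15 (T/G), 17 (T/C).
That gives 4 mismatches out of 21 aligned sites, so the Hamming distance is 4.

4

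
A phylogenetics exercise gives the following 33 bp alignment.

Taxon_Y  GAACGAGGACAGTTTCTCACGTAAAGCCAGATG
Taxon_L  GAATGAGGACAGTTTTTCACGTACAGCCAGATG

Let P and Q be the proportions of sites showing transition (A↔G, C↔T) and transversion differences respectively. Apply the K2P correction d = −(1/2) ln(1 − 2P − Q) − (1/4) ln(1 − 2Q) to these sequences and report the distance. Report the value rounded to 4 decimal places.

Mismatches occur at site 4 (C/T, transition), site 16 (C/T, transition), site 24 (A/C, transversion).
Of the 3 differences, 2 transitions and 1 transversion over 33 sites: P = 2/33 = 0.060606, Q = 1/33 = 0.030303.
d = −0.5·ln(0.848485) − 0.25·ln(0.939394) = −0.5·(-0.164303) − 0.25·(-0.062520) = 0.0978.

0.0978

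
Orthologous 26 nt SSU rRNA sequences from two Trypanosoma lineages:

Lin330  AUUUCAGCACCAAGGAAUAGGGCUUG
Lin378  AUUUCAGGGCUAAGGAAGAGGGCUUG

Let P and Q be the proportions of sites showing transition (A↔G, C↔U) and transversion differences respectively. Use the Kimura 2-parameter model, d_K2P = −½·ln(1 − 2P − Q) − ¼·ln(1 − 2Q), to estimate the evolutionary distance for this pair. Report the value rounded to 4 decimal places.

The sequences differ at positions 8 (C/G, transversion), 9 (A/G, transition), 11 (C/U, transition), 18 (U/G, transversion).
Of the 4 differences, 2 transitions and 2 transversions over 26 sites: P = 2/26 = 0.076923, Q = 2/26 = 0.076923.
d = −0.5·ln(0.769231) − 0.25·ln(0.846154) = −0.5·(-0.262364) − 0.25·(-0.167054) = 0.1729.

0.1729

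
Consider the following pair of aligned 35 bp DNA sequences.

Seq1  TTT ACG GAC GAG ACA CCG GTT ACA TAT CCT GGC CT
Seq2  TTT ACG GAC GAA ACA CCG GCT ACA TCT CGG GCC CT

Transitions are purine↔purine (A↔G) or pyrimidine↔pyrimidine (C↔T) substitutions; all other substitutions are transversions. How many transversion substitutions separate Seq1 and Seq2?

The sequences differ at positions 12 (G/A, transition), 20 (T/C, transition), 26 (A/C, transversion), 29 (C/G, transversion), 30 (T/G, transversion), 32 (G/C, transversion).
Of the 6 differences, 2 transitions and 4 transversions, so the answer is 4.

4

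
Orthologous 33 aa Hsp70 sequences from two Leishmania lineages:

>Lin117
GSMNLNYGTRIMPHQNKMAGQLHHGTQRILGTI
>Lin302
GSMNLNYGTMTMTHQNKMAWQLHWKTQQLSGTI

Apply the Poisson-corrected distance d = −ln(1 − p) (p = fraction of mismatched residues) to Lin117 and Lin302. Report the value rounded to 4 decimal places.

The sequences differ at positions 10 (R/M), 11 (I/T), 13 (P/T), 20 (G/W), 24 (H/W), 25 (G/K), 28 (R/Q), 29 (I/L), 30 (L/S).
p = 9/33 = 0.272727.
d = −ln(1 − 0.272727) = −ln(0.727273) = 0.3185.

0.3185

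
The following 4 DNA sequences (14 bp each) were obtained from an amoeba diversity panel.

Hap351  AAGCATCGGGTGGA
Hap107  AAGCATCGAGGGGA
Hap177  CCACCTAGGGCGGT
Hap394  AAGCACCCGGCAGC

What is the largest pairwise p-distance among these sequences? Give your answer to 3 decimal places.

0.643

Pairwise Hamming distances:
  Hap351 vs Hap107: 2
  Hap351 vs Hap177: 7
  Hap351 vs Hap394: 5
  Hap107 vs Hap177: 8
  Hap107 vs Hap394: 6
  Hap177 vs Hap394: 9
The largest is 9 mismatches, between Hap177 and Hap394; p = 9/14 = 0.643.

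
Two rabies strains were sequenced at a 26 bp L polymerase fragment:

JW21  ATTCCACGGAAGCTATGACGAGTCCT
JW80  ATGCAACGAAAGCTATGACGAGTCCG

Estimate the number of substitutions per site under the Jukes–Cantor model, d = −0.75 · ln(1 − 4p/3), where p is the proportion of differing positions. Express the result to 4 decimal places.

The sequences differ at positions 3 (T/G), 5 (C/A), 9 (G/A), 26 (T/G).
p = 4/26 = 0.153846.
d = −0.75 · ln(1 − (4/3)·0.153846) = −0.75 · ln(0.794872) = −0.75 · (-0.229574) = 0.1722.

0.1722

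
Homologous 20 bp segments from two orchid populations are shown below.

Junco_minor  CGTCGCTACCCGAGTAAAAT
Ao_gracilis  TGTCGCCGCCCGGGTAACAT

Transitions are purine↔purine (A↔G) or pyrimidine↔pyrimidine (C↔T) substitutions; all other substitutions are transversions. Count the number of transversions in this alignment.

1

The sequences differ at positions 1 (C/T, transition), 7 (T/C, transition), 8 (A/G, transition), 13 (A/G, transition), 18 (A/C, transversion).
Of the 5 differences, 4 transitions and 1 transversion, so the answer is 1.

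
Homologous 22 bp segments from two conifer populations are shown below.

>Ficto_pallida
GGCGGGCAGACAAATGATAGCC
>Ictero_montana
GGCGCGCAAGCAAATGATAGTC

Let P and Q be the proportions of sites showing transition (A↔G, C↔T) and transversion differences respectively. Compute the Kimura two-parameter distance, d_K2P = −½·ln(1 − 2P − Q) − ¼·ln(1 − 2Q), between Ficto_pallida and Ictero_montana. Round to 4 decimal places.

0.2153

Differing sites — 5:G/C (Tv); 9:G/A (Ti); 10:A/G (Ti); 21:C/T (Ti).
Of the 4 differences, 3 transitions and 1 transversion over 22 sites: P = 3/22 = 0.136364, Q = 1/22 = 0.045455.
d = −0.5·ln(0.681817) − 0.25·ln(0.909090) = −0.5·(-0.382994) − 0.25·(-0.095311) = 0.2153.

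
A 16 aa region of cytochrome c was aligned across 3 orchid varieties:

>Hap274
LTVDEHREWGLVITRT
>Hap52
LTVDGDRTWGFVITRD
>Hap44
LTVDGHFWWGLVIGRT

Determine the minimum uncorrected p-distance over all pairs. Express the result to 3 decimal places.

Pairwise Hamming distances:
  Hap274 vs Hap52: 5
  Hap274 vs Hap44: 4
  Hap52 vs Hap44: 6
The smallest is 4 mismatches, between Hap274 and Hap44; p = 4/16 = 0.250.

0.250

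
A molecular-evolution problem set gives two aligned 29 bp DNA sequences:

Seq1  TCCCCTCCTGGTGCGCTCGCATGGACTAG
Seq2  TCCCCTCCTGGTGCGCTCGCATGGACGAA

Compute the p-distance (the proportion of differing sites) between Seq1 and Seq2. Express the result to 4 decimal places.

0.0690

Mismatches occur at site 27 (T/G), site 29 (G/A).
There are 2 differences over 29 sites, so p = 2/29 = 0.0690.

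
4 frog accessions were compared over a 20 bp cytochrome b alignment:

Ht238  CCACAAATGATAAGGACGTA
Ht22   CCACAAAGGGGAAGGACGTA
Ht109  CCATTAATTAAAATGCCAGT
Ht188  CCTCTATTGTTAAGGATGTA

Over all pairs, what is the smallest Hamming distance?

Pairwise Hamming distances:
  Ht238 vs Ht22: 3
  Ht238 vs Ht109: 9
  Ht238 vs Ht188: 5
  Ht22 vs Ht109: 11
  Ht22 vs Ht188: 7
  Ht109 vs Ht188: 12
The smallest is 3, between Ht238 and Ht22.

3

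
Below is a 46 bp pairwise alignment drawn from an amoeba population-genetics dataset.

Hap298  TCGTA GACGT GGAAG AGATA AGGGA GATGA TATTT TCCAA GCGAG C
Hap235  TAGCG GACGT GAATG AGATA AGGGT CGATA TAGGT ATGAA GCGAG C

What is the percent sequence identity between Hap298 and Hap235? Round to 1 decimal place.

Mismatches occur at site 2 (C→A), site 4 (T→C), site 5 (A→G), site 12 (G→A), site 14 (A→T), site 25 (A→T), site 26 (G→C), site 27 (A→G), site 28 (T→A), site 29 (G→T), site 33 (T→G), site 34 (T→G), site 36 (T→A), site 37 (C→T), site 38 (C→G).
31 of the 46 sites match, so the percent identity is 31/46 × 100 = 67.4%.

67.4%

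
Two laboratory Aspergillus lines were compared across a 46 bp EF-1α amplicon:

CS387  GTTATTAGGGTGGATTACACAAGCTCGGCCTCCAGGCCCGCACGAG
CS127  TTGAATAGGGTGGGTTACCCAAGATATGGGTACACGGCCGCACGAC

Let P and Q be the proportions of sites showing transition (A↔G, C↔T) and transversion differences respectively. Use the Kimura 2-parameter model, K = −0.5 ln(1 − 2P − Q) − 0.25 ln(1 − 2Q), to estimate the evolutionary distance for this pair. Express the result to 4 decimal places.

0.4056

The sequences differ at positions 1 (G/T, transversion), 3 (T/G, transversion), 5 (T/A, transversion), 14 (A/G, transition), 19 (A/C, transversion), 24 (C/A, transversion), 26 (C/A, transversion), 27 (G/T, transversion), 29 (C/G, transversion), 30 (C/G, transversion), 32 (C/A, transversion), 35 (G/C, transversion), 37 (C/G, transversion), 46 (G/C, transversion).
Of the 14 differences, 1 transition and 13 transversions over 46 sites: P = 1/46 = 0.021739, Q = 13/46 = 0.282609.
d = −0.5·ln(0.673913) − 0.25·ln(0.434782) = −0.5·(-0.394654) − 0.25·(-0.832911) = 0.4056.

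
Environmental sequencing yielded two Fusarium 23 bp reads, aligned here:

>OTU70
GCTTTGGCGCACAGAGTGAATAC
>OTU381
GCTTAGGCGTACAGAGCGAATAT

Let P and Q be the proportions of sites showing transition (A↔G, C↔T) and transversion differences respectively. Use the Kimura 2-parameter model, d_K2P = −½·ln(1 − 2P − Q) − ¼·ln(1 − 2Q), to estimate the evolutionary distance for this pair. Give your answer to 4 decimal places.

Differing sites — 5:T/A (Tv); 10:C/T (Ti); 17:T/C (Ti); 23:C/T (Ti).
Of the 4 differences, 3 transitions and 1 transversion over 23 sites: P = 3/23 = 0.130435, Q = 1/23 = 0.043478.
d = −0.5·ln(0.695652) − 0.25·ln(0.913044) = −0.5·(-0.362906) − 0.25·(-0.090971) = 0.2042.

0.2042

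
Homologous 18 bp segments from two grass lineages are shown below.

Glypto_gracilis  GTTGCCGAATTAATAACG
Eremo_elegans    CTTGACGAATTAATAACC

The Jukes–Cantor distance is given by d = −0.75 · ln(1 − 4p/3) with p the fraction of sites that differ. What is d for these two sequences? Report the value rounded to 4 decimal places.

0.1885

The sequences differ at positions 1 (G/C), 5 (C/A), 18 (G/C).
p = 3/18 = 0.166667.
d = −0.75 · ln(1 − (4/3)·0.166667) = −0.75 · ln(0.777777) = −0.75 · (-0.251315) = 0.1885.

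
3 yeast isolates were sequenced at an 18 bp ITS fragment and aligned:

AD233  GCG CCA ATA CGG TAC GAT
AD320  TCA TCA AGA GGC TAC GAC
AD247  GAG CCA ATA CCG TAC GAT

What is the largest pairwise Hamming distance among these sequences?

9

Pairwise Hamming distances:
  AD233 vs AD320: 7
  AD233 vs AD247: 2
  AD320 vs AD247: 9
The largest is 9, between AD320 and AD247.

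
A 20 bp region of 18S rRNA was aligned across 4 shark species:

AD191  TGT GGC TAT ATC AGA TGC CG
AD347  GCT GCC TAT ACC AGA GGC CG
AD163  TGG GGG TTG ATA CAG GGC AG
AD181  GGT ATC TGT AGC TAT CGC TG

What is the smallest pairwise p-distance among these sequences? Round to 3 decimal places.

0.250

Pairwise Hamming distances:
  AD191 vs AD347: 5
  AD191 vs AD163: 10
  AD191 vs AD181: 10
  AD347 vs AD163: 13
  AD347 vs AD181: 10
  AD163 vs AD181: 13
The smallest is 5 mismatches, between AD191 and AD347; p = 5/20 = 0.250.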